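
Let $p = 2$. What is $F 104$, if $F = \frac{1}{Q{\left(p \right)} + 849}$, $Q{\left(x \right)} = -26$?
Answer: $\frac{104}{823} \approx 0.12637$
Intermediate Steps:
$F = \frac{1}{823}$ ($F = \frac{1}{-26 + 849} = \frac{1}{823} \approx 0.0012151$)
$F 104 = \frac{1}{823} \cdot 104 = \frac{104}{823}$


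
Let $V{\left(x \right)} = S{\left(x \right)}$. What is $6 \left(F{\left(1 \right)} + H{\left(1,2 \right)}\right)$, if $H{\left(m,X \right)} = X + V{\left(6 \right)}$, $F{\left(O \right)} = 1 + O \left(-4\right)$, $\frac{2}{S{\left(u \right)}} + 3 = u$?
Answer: $-2$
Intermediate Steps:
$S{\left(u \right)} = \frac{2}{-3 + u}$
$V{\left(x \right)} = \frac{2}{-3 + x}$
$F{\left(O \right)} = 1 - 4 O$
$H{\left(m,X \right)} = \frac{2}{3} + X$ ($H{\left(m,X \right)} = X + \frac{2}{-3 + 6} = X + \frac{2}{3} = \frac{2}{3} + X$)
$6 \left(F{\left(1 \right)} + H{\left(1,2 \right)}\right) = 6 \left(\left(1 - 4\right) + \left(\frac{2}{3} + 2\right)\right) = 6 \left(\left(1 - 4\right) + \frac{8}{3}\right) = 6 \left(-3 + \frac{8}{3}\right) = 6 \left(- \frac{1}{3}\right) = -2$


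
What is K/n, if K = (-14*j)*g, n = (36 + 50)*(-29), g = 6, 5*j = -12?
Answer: -504/6235 ≈ -0.080834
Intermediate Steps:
j = -12/5 (j = (1/5)*(-12) = -12/5 ≈ -2.4000)
n = -2494 (n = 86*(-29) = -2494)
K = 1008/5 (K = -14*(-12/5)*6 = (168/5)*6 = 1008/5 ≈ 201.60)
K/n = (1008/5)/(-2494) = (1008/5)*(-1/2494) = -504/6235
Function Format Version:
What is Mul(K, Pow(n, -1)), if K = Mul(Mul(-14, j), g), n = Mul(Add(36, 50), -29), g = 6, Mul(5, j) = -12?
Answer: Rational(-504, 6235) ≈ -0.080834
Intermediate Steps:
j = Rational(-12, 5) (j = Mul(Rational(1, 5), -12) = Rational(-12, 5) ≈ -2.4000)
n = -2494 (n = Mul(86, -29) = -2494)
K = Rational(1008, 5) (K = Mul(Mul(-14, Rational(-12, 5)), 6) = Mul(Rational(168, 5), 6) = Rational(1008, 5) ≈ 201.60)
Mul(K, Pow(n, -1)) = Mul(Rational(1008, 5), Pow(-2494, -1)) = Mul(Rational(1008, 5), Rational(-1, 2494)) = Rational(-504, 6235)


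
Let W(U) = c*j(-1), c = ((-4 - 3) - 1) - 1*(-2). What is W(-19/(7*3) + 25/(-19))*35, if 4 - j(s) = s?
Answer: -1050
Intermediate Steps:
j(s) = 4 - s
c = -6 (c = (-7 - 1) + 2 = -8 + 2 = -6)
W(U) = -30 (W(U) = -6*(4 - 1*(-1)) = -6*(4 + 1) = -6*5 = -30)
W(-19/(7*3) + 25/(-19))*35 = -30*35 = -1050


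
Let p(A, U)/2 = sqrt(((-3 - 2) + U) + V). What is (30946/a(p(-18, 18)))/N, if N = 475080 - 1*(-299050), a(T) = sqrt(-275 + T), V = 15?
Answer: -15473*I/(387065*sqrt(275 - 4*sqrt(7))) ≈ -0.0024584*I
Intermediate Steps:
p(A, U) = 2*sqrt(10 + U) (p(A, U) = 2*sqrt(((-3 - 2) + U) + 15) = 2*sqrt((-5 + U) + 15) = 2*sqrt(10 + U))
N = 774130 (N = 475080 + 299050 = 774130)
(30946/a(p(-18, 18)))/N = (30946/(sqrt(-275 + 2*sqrt(10 + 18))))/774130 = (30946/(sqrt(-275 + 2*sqrt(28))))*(1/774130) = (30946/(sqrt(-275 + 2*(2*sqrt(7)))))*(1/774130) = (30946/(sqrt(-275 + 4*sqrt(7))))*(1/774130) = (30946/sqrt(-275 + 4*sqrt(7)))*(1/774130) = 15473/(387065*sqrt(-275 + 4*sqrt(7)))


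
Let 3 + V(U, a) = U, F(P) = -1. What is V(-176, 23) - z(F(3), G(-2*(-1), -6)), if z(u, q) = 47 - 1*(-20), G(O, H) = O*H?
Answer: -246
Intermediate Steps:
V(U, a) = -3 + U
G(O, H) = H*O
z(u, q) = 67 (z(u, q) = 47 + 20 = 67)
V(-176, 23) - z(F(3), G(-2*(-1), -6)) = (-3 - 176) - 1*67 = -179 - 67 = -246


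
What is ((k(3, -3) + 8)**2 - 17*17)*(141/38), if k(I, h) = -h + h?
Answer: -31725/38 ≈ -834.87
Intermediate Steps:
k(I, h) = 0
((k(3, -3) + 8)**2 - 17*17)*(141/38) = ((0 + 8)**2 - 17*17)*(141/38) = (8**2 - 289)*(141*(1/38)) = (64 - 289)*(141/38) = -225*141/38 = -31725/38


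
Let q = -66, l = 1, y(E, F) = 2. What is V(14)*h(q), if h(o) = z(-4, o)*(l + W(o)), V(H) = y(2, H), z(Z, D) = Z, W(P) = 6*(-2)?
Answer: 88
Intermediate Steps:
W(P) = -12
V(H) = 2
h(o) = 44 (h(o) = -4*(1 - 12) = -4*(-11) = 44)
V(14)*h(q) = 2*44 = 88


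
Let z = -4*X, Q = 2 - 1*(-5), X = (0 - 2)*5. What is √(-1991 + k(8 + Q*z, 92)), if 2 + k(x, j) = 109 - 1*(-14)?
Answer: I*√1870 ≈ 43.243*I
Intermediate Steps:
X = -10 (X = -2*5 = -10)
Q = 7 (Q = 2 + 5 = 7)
z = 40 (z = -4*(-10) = 40)
k(x, j) = 121 (k(x, j) = -2 + (109 - 1*(-14)) = -2 + (109 + 14) = -2 + 123 = 121)
√(-1991 + k(8 + Q*z, 92)) = √(-1991 + 121) = √(-1870) = I*√1870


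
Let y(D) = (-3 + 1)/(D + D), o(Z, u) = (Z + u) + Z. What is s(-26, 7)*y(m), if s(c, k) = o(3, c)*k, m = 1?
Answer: 140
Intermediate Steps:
o(Z, u) = u + 2*Z
y(D) = -1/D (y(D) = -2*1/(2*D) = -1/D)
s(c, k) = k*(6 + c) (s(c, k) = (c + 2*3)*k = (c + 6)*k = (6 + c)*k = k*(6 + c))
s(-26, 7)*y(m) = (7*(6 - 26))*(-1/1) = (7*(-20))*(-1*1) = -140*(-1) = 140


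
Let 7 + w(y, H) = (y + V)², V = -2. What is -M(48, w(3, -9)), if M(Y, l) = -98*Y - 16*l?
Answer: 4608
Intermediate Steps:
w(y, H) = -7 + (-2 + y)² (w(y, H) = -7 + (y - 2)² = -7 + (-2 + y)²)
-M(48, w(3, -9)) = -(-98*48 - 16*(-7 + (-2 + 3)²)) = -(-4704 - 16*(-7 + 1²)) = -(-4704 - 16*(-7 + 1)) = -(-4704 - 16*(-6)) = -(-4704 + 96) = -1*(-4608) = 4608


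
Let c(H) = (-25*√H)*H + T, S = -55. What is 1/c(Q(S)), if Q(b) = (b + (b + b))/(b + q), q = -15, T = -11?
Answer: 2744/2011691 - 1050*√462/2011691 ≈ -0.0098548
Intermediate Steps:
Q(b) = 3*b/(-15 + b) (Q(b) = (b + (b + b))/(b - 15) = (b + 2*b)/(-15 + b) = (3*b)/(-15 + b) = 3*b/(-15 + b))
c(H) = -11 - 25*H^(3/2) (c(H) = (-25*√H)*H - 11 = -25*H^(3/2) - 11 = -11 - 25*H^(3/2))
1/c(Q(S)) = 1/(-11 - 25*165*√165*(-1/(-15 - 55))^(3/2)) = 1/(-11 - 25*165*√165*(-1/(-70))^(3/2)) = 1/(-11 - 25*33*√462/196) = 1/(-11 - 825*√462/196)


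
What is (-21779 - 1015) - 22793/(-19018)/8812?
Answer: -3819969302311/167586616 ≈ -22794.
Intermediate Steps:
(-21779 - 1015) - 22793/(-19018)/8812 = -22794 - 22793*(-1/19018)*(1/8812) = -22794 + (22793/19018)*(1/8812) = -22794 + 22793/167586616 = -3819969302311/167586616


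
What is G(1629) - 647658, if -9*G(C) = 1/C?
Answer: -9495313939/14661 ≈ -6.4766e+5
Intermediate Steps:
G(C) = -1/(9*C)
G(1629) - 647658 = -⅑/1629 - 647658 = -⅑*1/1629 - 647658 = -1/14661 - 647658 = -9495313939/14661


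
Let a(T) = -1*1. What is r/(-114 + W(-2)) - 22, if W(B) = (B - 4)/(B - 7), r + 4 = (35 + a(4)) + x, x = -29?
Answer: -7483/340 ≈ -22.009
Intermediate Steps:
a(T) = -1
r = 1 (r = -4 + ((35 - 1) - 29) = -4 + (34 - 29) = -4 + 5 = 1)
W(B) = (-4 + B)/(-7 + B)
r/(-114 + W(-2)) - 22 = 1/(-114 + (-4 - 2)/(-7 - 2)) - 22 = 1/(-114 - 6/(-9)) - 22 = 1/(-114 - ⅑*(-6)) - 22 = 1/(-114 + ⅔) - 22 = 1/(-340/3) - 22 = -3/340*1 - 22 = -3/340 - 22 = -7483/340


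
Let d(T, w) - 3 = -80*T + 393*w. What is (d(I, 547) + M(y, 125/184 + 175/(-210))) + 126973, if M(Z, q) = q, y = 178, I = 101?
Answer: 184294499/552 ≈ 3.3387e+5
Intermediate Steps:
d(T, w) = 3 - 80*T + 393*w (d(T, w) = 3 + (-80*T + 393*w) = 3 - 80*T + 393*w)
(d(I, 547) + M(y, 125/184 + 175/(-210))) + 126973 = ((3 - 80*101 + 393*547) + (125/184 + 175/(-210))) + 126973 = ((3 - 8080 + 214971) + (125*(1/184) + 175*(-1/210))) + 126973 = (206894 + (125/184 - ⅚)) + 126973 = (206894 - 85/552) + 126973 = 114205403/552 + 126973 = 184294499/552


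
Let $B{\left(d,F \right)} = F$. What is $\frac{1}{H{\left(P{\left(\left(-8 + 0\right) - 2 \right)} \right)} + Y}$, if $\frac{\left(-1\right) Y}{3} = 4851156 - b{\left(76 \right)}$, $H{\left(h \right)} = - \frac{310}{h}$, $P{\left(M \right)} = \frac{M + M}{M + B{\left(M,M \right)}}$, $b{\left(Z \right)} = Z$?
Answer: $- \frac{1}{14553550} \approx -6.8712 \cdot 10^{-8}$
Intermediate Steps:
$P{\left(M \right)} = 1$ ($P{\left(M \right)} = \frac{M + M}{M + M} = \frac{2 M}{2 M} = 2 M \frac{1}{2 M} = 1$)
$Y = -14553240$ ($Y = - 3 \left(4851156 - 76\right) = \left(-3\right) 4851080 = -14553240$)
$\frac{1}{H{\left(P{\left(\left(-8 + 0\right) - 2 \right)} \right)} + Y} = \frac{1}{- \frac{310}{1} - 14553240} = \frac{1}{\left(-310\right) 1 - 14553240} = \frac{1}{-310 - 14553240} = \frac{1}{-14553550} = - \frac{1}{14553550}$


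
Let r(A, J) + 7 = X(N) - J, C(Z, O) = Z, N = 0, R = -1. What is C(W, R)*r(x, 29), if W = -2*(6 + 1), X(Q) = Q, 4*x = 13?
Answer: 504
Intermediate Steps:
x = 13/4 (x = (¼)*13 = 13/4 ≈ 3.2500)
W = -14 (W = -2*7 = -14)
r(A, J) = -7 - J (r(A, J) = -7 + (0 - J) = -7 - J)
C(W, R)*r(x, 29) = -14*(-7 - 1*29) = -14*(-7 - 29) = -14*(-36) = 504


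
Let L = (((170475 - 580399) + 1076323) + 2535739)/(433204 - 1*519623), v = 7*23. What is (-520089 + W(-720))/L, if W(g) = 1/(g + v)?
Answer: 12562287219044/894997571 ≈ 14036.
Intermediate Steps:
v = 161
W(g) = 1/(161 + g) (W(g) = 1/(g + 161) = 1/(161 + g))
L = -3202138/86419 (L = ((-409924 + 1076323) + 2535739)/(433204 - 519623) = (666399 + 2535739)/(-86419) = 3202138*(-1/86419) = -3202138/86419 ≈ -37.054)
(-520089 + W(-720))/L = (-520089 + 1/(161 - 720))/(-3202138/86419) = (-520089 + 1/(-559))*(-86419/3202138) = (-520089 - 1/559)*(-86419/3202138) = -290729752/559*(-86419/3202138) = 12562287219044/894997571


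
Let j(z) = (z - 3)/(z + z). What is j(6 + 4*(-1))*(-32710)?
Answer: 16355/2 ≈ 8177.5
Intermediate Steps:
j(z) = (-3 + z)/(2*z) (j(z) = (-3 + z)/((2*z)) = (-3 + z)*(1/(2*z)) = (-3 + z)/(2*z))
j(6 + 4*(-1))*(-32710) = ((-3 + (6 + 4*(-1)))/(2*(6 + 4*(-1))))*(-32710) = ((-3 + (6 - 4))/(2*(6 - 4)))*(-32710) = ((1/2)*(-3 + 2)/2)*(-32710) = ((1/2)*(1/2)*(-1))*(-32710) = -1/4*(-32710) = 16355/2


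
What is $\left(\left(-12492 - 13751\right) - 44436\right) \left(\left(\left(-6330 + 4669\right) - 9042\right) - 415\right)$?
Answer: $785809122$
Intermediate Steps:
$\left(\left(-12492 - 13751\right) - 44436\right) \left(\left(\left(-6330 + 4669\right) - 9042\right) - 415\right) = \left(\left(-12492 - 13751\right) - 44436\right) \left(\left(-1661 - 9042\right) - 415\right) = \left(-26243 - 44436\right) \left(-10703 - 415\right) = \left(-70679\right) \left(-11118\right) = 785809122$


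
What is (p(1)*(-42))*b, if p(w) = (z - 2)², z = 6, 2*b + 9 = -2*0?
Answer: 3024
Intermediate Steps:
b = -9/2 (b = -9/2 + (-2*0)/2 = -9/2 + (½)*0 = -9/2 + 0 = -9/2 ≈ -4.5000)
p(w) = 16 (p(w) = (6 - 2)² = 4² = 16)
(p(1)*(-42))*b = (16*(-42))*(-9/2) = -672*(-9/2) = 3024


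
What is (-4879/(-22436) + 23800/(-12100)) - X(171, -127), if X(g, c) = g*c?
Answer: 58951606643/2714756 ≈ 21715.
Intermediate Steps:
X(g, c) = c*g
(-4879/(-22436) + 23800/(-12100)) - X(171, -127) = (-4879/(-22436) + 23800/(-12100)) - (-127)*171 = (-4879*(-1/22436) + 23800*(-1/12100)) - 1*(-21717) = (4879/22436 - 238/121) + 21717 = -4749409/2714756 + 21717 = 58951606643/2714756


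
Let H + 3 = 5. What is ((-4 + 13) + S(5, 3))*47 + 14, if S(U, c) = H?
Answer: 531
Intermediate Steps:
H = 2 (H = -3 + 5 = 2)
S(U, c) = 2
((-4 + 13) + S(5, 3))*47 + 14 = ((-4 + 13) + 2)*47 + 14 = (9 + 2)*47 + 14 = 11*47 + 14 = 517 + 14 = 531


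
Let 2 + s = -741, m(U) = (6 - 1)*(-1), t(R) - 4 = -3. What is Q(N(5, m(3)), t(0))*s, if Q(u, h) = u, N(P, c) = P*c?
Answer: 18575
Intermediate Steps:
t(R) = 1 (t(R) = 4 - 3 = 1)
m(U) = -5 (m(U) = 5*(-1) = -5)
s = -743 (s = -2 - 741 = -743)
Q(N(5, m(3)), t(0))*s = (5*(-5))*(-743) = -25*(-743) = 18575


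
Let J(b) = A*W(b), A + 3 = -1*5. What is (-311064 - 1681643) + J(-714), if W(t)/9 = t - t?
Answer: -1992707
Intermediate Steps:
A = -8 (A = -3 - 1*5 = -3 - 5 = -8)
W(t) = 0 (W(t) = 9*(t - t) = 9*0 = 0)
J(b) = 0 (J(b) = -8*0 = 0)
(-311064 - 1681643) + J(-714) = (-311064 - 1681643) + 0 = -1992707 + 0 = -1992707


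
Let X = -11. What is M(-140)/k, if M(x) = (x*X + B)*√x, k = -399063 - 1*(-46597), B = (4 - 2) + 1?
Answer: -1543*I*√35/176233 ≈ -0.051798*I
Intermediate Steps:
B = 3 (B = 2 + 1 = 3)
k = -352466 (k = -399063 + 46597 = -352466)
M(x) = √x*(3 - 11*x) (M(x) = (x*(-11) + 3)*√x = (-11*x + 3)*√x = (3 - 11*x)*√x = √x*(3 - 11*x))
M(-140)/k = (√(-140)*(3 - 11*(-140)))/(-352466) = ((2*I*√35)*(3 + 1540))*(-1/352466) = ((2*I*√35)*1543)*(-1/352466) = (3086*I*√35)*(-1/352466) = -1543*I*√35/176233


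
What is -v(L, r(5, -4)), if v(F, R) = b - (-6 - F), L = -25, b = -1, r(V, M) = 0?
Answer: 20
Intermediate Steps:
v(F, R) = 5 + F (v(F, R) = -1 - (-6 - F) = -1 + (6 + F) = 5 + F)
-v(L, r(5, -4)) = -(5 - 25) = -1*(-20) = 20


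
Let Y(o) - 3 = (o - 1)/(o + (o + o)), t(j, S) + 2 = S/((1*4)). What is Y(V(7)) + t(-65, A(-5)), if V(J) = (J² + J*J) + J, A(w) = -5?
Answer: 101/1260 ≈ 0.080159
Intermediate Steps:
V(J) = J + 2*J² (V(J) = (J² + J²) + J = 2*J² + J = J + 2*J²)
t(j, S) = -2 + S/4 (t(j, S) = -2 + S/((1*4)) = -2 + S/4)
Y(o) = 3 + (-1 + o)/(3*o) (Y(o) = 3 + (o - 1)/(o + (o + o)) = 3 + (-1 + o)/(o + 2*o) = 3 + (-1 + o)/((3*o)) = 3 + (-1 + o)*(1/(3*o)) = 3 + (-1 + o)/(3*o))
Y(V(7)) + t(-65, A(-5)) = (-1 + 10*(7*(1 + 2*7)))/(3*((7*(1 + 2*7)))) + (-2 + (¼)*(-5)) = (-1 + 10*(7*(1 + 14)))/(3*((7*(1 + 14)))) + (-2 - 5/4) = (-1 + 10*(7*15))/(3*((7*15))) - 13/4 = (⅓)*(-1 + 10*105)/105 - 13/4 = (⅓)*(1/105)*(-1 + 1050) - 13/4 = (⅓)*(1/105)*1049 - 13/4 = 1049/315 - 13/4 = 101/1260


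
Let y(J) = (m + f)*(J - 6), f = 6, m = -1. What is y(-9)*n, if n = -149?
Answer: 11175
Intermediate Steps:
y(J) = -30 + 5*J (y(J) = (-1 + 6)*(J - 6) = 5*(-6 + J) = -30 + 5*J)
y(-9)*n = (-30 + 5*(-9))*(-149) = (-30 - 45)*(-149) = -75*(-149) = 11175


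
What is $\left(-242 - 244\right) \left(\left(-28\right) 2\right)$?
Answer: $27216$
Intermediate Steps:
$\left(-242 - 244\right) \left(\left(-28\right) 2\right) = \left(-242 - 244\right) \left(-56\right) = \left(-486\right) \left(-56\right) = 27216$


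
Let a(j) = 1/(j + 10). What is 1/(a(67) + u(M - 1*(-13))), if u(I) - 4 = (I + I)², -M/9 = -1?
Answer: 77/149381 ≈ 0.00051546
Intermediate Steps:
M = 9 (M = -9*(-1) = 9)
a(j) = 1/(10 + j)
u(I) = 4 + 4*I² (u(I) = 4 + (I + I)² = 4 + (2*I)² = 4 + 4*I²)
1/(a(67) + u(M - 1*(-13))) = 1/(1/(10 + 67) + (4 + 4*(9 - 1*(-13))²)) = 1/(1/77 + (4 + 4*(9 + 13)²)) = 1/(1/77 + (4 + 4*22²)) = 1/(1/77 + (4 + 4*484)) = 1/(1/77 + (4 + 1936)) = 1/(1/77 + 1940) = 1/(149381/77) = 77/149381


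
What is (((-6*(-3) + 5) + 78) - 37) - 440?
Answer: -376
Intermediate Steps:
(((-6*(-3) + 5) + 78) - 37) - 440 = (((18 + 5) + 78) - 37) - 440 = ((23 + 78) - 37) - 440 = (101 - 37) - 440 = 64 - 440 = -376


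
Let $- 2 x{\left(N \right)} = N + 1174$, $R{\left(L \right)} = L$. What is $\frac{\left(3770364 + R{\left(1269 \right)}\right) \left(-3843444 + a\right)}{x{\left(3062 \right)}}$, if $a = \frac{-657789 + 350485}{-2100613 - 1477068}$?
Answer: $\frac{454932263854462070}{66469547} \approx 6.8442 \cdot 10^{9}$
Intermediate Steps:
$a = \frac{307304}{3577681}$ ($a = - \frac{307304}{-3577681} = \left(-307304\right) \left(- \frac{1}{3577681}\right) = \frac{307304}{3577681} \approx 0.085895$)
$x{\left(N \right)} = -587 - \frac{N}{2}$ ($x{\left(N \right)} = - \frac{N + 1174}{2} = - \frac{1174 + N}{2} = -587 - \frac{N}{2}$)
$\frac{\left(3770364 + R{\left(1269 \right)}\right) \left(-3843444 + a\right)}{x{\left(3062 \right)}} = \frac{\left(3770364 + 1269\right) \left(-3843444 + \frac{307304}{3577681}\right)}{-587 - 1531} = \frac{3771633 \left(- \frac{13750616266060}{3577681}\right)}{-587 - 1531} = - \frac{2729593583126772420}{188299 \left(-2118\right)} = \left(- \frac{2729593583126772420}{188299}\right) \left(- \frac{1}{2118}\right) = \frac{454932263854462070}{66469547}$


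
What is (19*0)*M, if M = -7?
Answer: 0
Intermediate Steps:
(19*0)*M = (19*0)*(-7) = 0*(-7) = 0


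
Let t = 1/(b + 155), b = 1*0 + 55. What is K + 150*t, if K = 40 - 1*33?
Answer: 54/7 ≈ 7.7143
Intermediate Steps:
b = 55 (b = 0 + 55 = 55)
K = 7 (K = 40 - 33 = 7)
t = 1/210 (t = 1/(55 + 155) = 1/210 ≈ 0.0047619)
K + 150*t = 7 + 150*(1/210) = 7 + 5/7 = 54/7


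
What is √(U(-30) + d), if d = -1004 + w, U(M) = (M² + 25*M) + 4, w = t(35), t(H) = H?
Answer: I*√815 ≈ 28.548*I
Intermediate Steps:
w = 35
U(M) = 4 + M² + 25*M
d = -969 (d = -1004 + 35 = -969)
√(U(-30) + d) = √((4 + (-30)² + 25*(-30)) - 969) = √((4 + 900 - 750) - 969) = √(154 - 969) = √(-815) = I*√815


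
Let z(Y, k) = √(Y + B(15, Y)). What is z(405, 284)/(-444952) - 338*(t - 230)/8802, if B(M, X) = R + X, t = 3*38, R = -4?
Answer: 19604/4401 - √806/444952 ≈ 4.4544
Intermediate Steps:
t = 114
B(M, X) = -4 + X
z(Y, k) = √(-4 + 2*Y) (z(Y, k) = √(Y + (-4 + Y)) = √(-4 + 2*Y))
z(405, 284)/(-444952) - 338*(t - 230)/8802 = √(-4 + 2*405)/(-444952) - 338*(114 - 230)/8802 = √(-4 + 810)*(-1/444952) - 338*(-116)*(1/8802) = √806*(-1/444952) + 39208*(1/8802) = -√806/444952 + 19604/4401 = 19604/4401 - √806/444952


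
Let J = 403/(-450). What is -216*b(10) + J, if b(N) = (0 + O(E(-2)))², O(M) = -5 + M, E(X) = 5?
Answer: -403/450 ≈ -0.89556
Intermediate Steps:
J = -403/450 (J = 403*(-1/450) = -403/450 ≈ -0.89556)
b(N) = 0 (b(N) = (0 + (-5 + 5))² = (0 + 0)² = 0² = 0)
-216*b(10) + J = -216*0 - 403/450 = 0 - 403/450 = -403/450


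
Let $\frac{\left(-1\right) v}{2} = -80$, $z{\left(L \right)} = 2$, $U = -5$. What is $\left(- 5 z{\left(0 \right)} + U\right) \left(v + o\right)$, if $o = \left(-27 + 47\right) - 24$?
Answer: $-2340$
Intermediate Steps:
$v = 160$ ($v = \left(-2\right) \left(-80\right) = 160$)
$o = -4$ ($o = 20 - 24 = -4$)
$\left(- 5 z{\left(0 \right)} + U\right) \left(v + o\right) = \left(\left(-5\right) 2 - 5\right) \left(160 - 4\right) = \left(-10 - 5\right) 156 = \left(-15\right) 156 = -2340$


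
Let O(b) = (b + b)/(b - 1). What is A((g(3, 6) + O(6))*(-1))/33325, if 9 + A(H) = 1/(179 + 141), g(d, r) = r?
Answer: -2879/10664000 ≈ -0.00026997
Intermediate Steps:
O(b) = 2*b/(-1 + b) (O(b) = (2*b)/(-1 + b) = 2*b/(-1 + b))
A(H) = -2879/320 (A(H) = -9 + 1/(179 + 141) = -9 + 1/320 = -2879/320)
A((g(3, 6) + O(6))*(-1))/33325 = -2879/320/33325 = -2879/320*1/33325 = -2879/10664000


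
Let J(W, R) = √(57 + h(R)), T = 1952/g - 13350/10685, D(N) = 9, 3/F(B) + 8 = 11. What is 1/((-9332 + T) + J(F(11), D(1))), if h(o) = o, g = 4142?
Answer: -91400840314483697/853023118562390049185 - 19587059478529*√66/1706046237124780098370 ≈ -0.00010724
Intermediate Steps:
F(B) = 1 (F(B) = 3/(-8 + 11) = 3/3 = 3*(⅓) = 1)
T = -3443858/4425727 (T = 1952/4142 - 13350/10685 = 1952*(1/4142) - 13350*1/10685 = 976/2071 - 2670/2137 = -3443858/4425727 ≈ -0.77814)
J(W, R) = √(57 + R)
1/((-9332 + T) + J(F(11), D(1))) = 1/((-9332 - 3443858/4425727) + √(57 + 9)) = 1/(-41304328222/4425727 + √66)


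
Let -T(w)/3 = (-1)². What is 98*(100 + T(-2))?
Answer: 9506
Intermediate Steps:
T(w) = -3 (T(w) = -3*(-1)² = -3*1 = -3)
98*(100 + T(-2)) = 98*(100 - 3) = 98*97 = 9506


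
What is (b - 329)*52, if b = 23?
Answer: -15912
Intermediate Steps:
(b - 329)*52 = (23 - 329)*52 = -306*52 = -15912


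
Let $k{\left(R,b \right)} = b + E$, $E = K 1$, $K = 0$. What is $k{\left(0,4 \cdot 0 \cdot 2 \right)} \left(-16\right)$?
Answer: $0$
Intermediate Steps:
$E = 0$ ($E = 0 \cdot 1 = 0$)
$k{\left(R,b \right)} = b$ ($k{\left(R,b \right)} = b + 0 = b$)
$k{\left(0,4 \cdot 0 \cdot 2 \right)} \left(-16\right) = 4 \cdot 0 \cdot 2 \left(-16\right) = 0 \cdot 2 \left(-16\right) = 0 \left(-16\right) = 0$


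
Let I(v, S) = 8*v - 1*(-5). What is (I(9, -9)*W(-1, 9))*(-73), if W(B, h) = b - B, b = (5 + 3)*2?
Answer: -95557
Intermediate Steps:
b = 16 (b = 8*2 = 16)
I(v, S) = 5 + 8*v (I(v, S) = 8*v + 5 = 5 + 8*v)
W(B, h) = 16 - B
(I(9, -9)*W(-1, 9))*(-73) = ((5 + 8*9)*(16 - 1*(-1)))*(-73) = ((5 + 72)*(16 + 1))*(-73) = (77*17)*(-73) = 1309*(-73) = -95557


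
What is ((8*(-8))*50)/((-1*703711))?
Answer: 3200/703711 ≈ 0.0045473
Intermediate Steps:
((8*(-8))*50)/((-1*703711)) = -64*50/(-703711) = -3200*(-1/703711) = 3200/703711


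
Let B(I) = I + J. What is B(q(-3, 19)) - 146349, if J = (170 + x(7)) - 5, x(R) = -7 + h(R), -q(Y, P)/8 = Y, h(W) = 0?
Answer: -146167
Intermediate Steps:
q(Y, P) = -8*Y
x(R) = -7 (x(R) = -7 + 0 = -7)
J = 158 (J = (170 - 7) - 5 = 163 - 5 = 158)
B(I) = 158 + I (B(I) = I + 158 = 158 + I)
B(q(-3, 19)) - 146349 = (158 - 8*(-3)) - 146349 = (158 + 24) - 146349 = 182 - 146349 = -146167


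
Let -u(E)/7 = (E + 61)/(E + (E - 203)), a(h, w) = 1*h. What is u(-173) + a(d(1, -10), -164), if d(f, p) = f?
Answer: -235/549 ≈ -0.42805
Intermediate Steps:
a(h, w) = h
u(E) = -7*(61 + E)/(-203 + 2*E) (u(E) = -7*(E + 61)/(E + (E - 203)) = -7*(61 + E)/(E + (-203 + E)) = -7*(61 + E)/(-203 + 2*E))
u(-173) + a(d(1, -10), -164) = 7*(-61 - 1*(-173))/(-203 + 2*(-173)) + 1 = 7*(-61 + 173)/(-203 - 346) + 1 = 7*112/(-549) + 1 = 7*(-1/549)*112 + 1 = -784/549 + 1 = -235/549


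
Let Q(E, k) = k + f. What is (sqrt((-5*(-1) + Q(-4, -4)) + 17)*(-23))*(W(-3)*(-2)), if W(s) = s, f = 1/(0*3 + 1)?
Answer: -138*sqrt(19) ≈ -601.53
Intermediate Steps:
f = 1 (f = 1/(0 + 1) = 1/1 = 1)
Q(E, k) = 1 + k (Q(E, k) = k + 1 = 1 + k)
(sqrt((-5*(-1) + Q(-4, -4)) + 17)*(-23))*(W(-3)*(-2)) = (sqrt((-5*(-1) + (1 - 4)) + 17)*(-23))*(-3*(-2)) = (sqrt((5 - 3) + 17)*(-23))*6 = (sqrt(2 + 17)*(-23))*6 = (sqrt(19)*(-23))*6 = -23*sqrt(19)*6 = -138*sqrt(19)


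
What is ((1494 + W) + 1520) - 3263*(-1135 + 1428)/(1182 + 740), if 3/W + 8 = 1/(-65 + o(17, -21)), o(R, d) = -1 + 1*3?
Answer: 2442245487/970610 ≈ 2516.2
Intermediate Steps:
o(R, d) = 2 (o(R, d) = -1 + 3 = 2)
W = -189/505 (W = 3/(-8 + 1/(-65 + 2)) = 3/(-8 + 1/(-63)) = 3/(-8 - 1/63) = 3/(-505/63) = 3*(-63/505) = -189/505 ≈ -0.37426)
((1494 + W) + 1520) - 3263*(-1135 + 1428)/(1182 + 740) = ((1494 - 189/505) + 1520) - 3263*(-1135 + 1428)/(1182 + 740) = (754281/505 + 1520) - 3263/(1922/293) = 1521881/505 - 3263/(1922*(1/293)) = 1521881/505 - 3263/1922/293 = 1521881/505 - 3263*293/1922 = 1521881/505 - 956059/1922 = 2442245487/970610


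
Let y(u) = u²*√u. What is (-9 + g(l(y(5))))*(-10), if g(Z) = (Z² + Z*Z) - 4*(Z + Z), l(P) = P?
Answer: -62410 + 2000*√5 ≈ -57938.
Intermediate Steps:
y(u) = u^(5/2)
g(Z) = -8*Z + 2*Z² (g(Z) = (Z² + Z²) - 8*Z = 2*Z² - 8*Z = -8*Z + 2*Z²)
(-9 + g(l(y(5))))*(-10) = (-9 + 2*5^(5/2)*(-4 + 5^(5/2)))*(-10) = (-9 + 2*(25*√5)*(-4 + 25*√5))*(-10) = (-9 + 50*√5*(-4 + 25*√5))*(-10) = 90 - 500*√5*(-4 + 25*√5)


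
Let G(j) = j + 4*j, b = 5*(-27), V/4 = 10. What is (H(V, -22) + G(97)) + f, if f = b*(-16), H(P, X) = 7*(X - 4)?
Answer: 2463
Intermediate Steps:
V = 40 (V = 4*10 = 40)
H(P, X) = -28 + 7*X (H(P, X) = 7*(-4 + X) = -28 + 7*X)
b = -135
G(j) = 5*j
f = 2160 (f = -135*(-16) = 2160)
(H(V, -22) + G(97)) + f = ((-28 + 7*(-22)) + 5*97) + 2160 = ((-28 - 154) + 485) + 2160 = (-182 + 485) + 2160 = 303 + 2160 = 2463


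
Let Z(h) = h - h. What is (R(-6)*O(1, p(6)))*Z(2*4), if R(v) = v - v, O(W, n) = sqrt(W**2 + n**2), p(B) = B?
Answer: 0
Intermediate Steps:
R(v) = 0
Z(h) = 0
(R(-6)*O(1, p(6)))*Z(2*4) = (0*sqrt(1**2 + 6**2))*0 = (0*sqrt(1 + 36))*0 = (0*sqrt(37))*0 = 0*0 = 0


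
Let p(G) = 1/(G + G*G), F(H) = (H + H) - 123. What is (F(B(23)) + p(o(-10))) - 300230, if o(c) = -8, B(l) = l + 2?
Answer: -16816967/56 ≈ -3.0030e+5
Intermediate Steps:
B(l) = 2 + l
F(H) = -123 + 2*H (F(H) = 2*H - 123 = -123 + 2*H)
p(G) = 1/(G + G**2)
(F(B(23)) + p(o(-10))) - 300230 = ((-123 + 2*(2 + 23)) + 1/((-8)*(1 - 8))) - 300230 = ((-123 + 2*25) - 1/8/(-7)) - 300230 = ((-123 + 50) - 1/8*(-1/7)) - 300230 = (-73 + 1/56) - 300230 = -4087/56 - 300230 = -16816967/56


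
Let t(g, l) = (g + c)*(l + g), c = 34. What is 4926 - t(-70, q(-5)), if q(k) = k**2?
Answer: 3306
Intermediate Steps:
t(g, l) = (34 + g)*(g + l) (t(g, l) = (g + 34)*(l + g) = (34 + g)*(g + l))
4926 - t(-70, q(-5)) = 4926 - ((-70)**2 + 34*(-70) + 34*(-5)**2 - 70*(-5)**2) = 4926 - (4900 - 2380 + 34*25 - 70*25) = 4926 - (4900 - 2380 + 850 - 1750) = 4926 - 1*1620 = 4926 - 1620 = 3306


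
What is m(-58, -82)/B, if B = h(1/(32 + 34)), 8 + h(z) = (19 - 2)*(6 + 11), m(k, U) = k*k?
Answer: 3364/281 ≈ 11.972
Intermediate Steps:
m(k, U) = k²
h(z) = 281 (h(z) = -8 + (19 - 2)*(6 + 11) = -8 + 17*17 = -8 + 289 = 281)
B = 281
m(-58, -82)/B = (-58)²/281 = 3364*(1/281) = 3364/281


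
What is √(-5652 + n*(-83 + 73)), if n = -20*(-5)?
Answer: 2*I*√1663 ≈ 81.56*I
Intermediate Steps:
n = 100
√(-5652 + n*(-83 + 73)) = √(-5652 + 100*(-83 + 73)) = √(-5652 + 100*(-10)) = √(-5652 - 1000) = √(-6652) = 2*I*√1663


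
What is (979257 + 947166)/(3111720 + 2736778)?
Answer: 1926423/5848498 ≈ 0.32939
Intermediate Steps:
(979257 + 947166)/(3111720 + 2736778) = 1926423/5848498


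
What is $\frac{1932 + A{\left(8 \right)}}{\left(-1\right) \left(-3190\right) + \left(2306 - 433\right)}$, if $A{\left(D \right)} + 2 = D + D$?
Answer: $\frac{1946}{5063} \approx 0.38436$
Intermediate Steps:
$A{\left(D \right)} = -2 + 2 D$ ($A{\left(D \right)} = -2 + \left(D + D\right) = -2 + 2 D$)
$\frac{1932 + A{\left(8 \right)}}{\left(-1\right) \left(-3190\right) + \left(2306 - 433\right)} = \frac{1932 + \left(-2 + 2 \cdot 8\right)}{\left(-1\right) \left(-3190\right) + \left(2306 - 433\right)} = \frac{1932 + \left(-2 + 16\right)}{3190 + 1873} = \frac{1932 + 14}{5063} = 1946 \cdot \frac{1}{5063} = \frac{1946}{5063}$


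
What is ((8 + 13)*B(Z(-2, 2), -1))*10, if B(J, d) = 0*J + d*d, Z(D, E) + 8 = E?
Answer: 210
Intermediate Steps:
Z(D, E) = -8 + E
B(J, d) = d² (B(J, d) = 0 + d² = d²)
((8 + 13)*B(Z(-2, 2), -1))*10 = ((8 + 13)*(-1)²)*10 = (21*1)*10 = 21*10 = 210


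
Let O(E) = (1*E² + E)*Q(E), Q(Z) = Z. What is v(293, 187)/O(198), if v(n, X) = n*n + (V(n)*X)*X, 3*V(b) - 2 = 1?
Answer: 60409/3900798 ≈ 0.015486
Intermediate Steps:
V(b) = 1 (V(b) = ⅔ + (⅓)*1 = ⅔ + ⅓ = 1)
v(n, X) = X² + n² (v(n, X) = n*n + (1*X)*X = n² + X*X = n² + X² = X² + n²)
O(E) = E*(E + E²) (O(E) = (1*E² + E)*E = (E² + E)*E = (E + E²)*E = E*(E + E²))
v(293, 187)/O(198) = (187² + 293²)/((198²*(1 + 198))) = (34969 + 85849)/((39204*199)) = 120818/7801596 = 120818*(1/7801596) = 60409/3900798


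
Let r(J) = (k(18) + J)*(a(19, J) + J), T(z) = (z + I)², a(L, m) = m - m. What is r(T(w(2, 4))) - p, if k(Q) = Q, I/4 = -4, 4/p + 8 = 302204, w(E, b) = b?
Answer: 1762407071/75549 ≈ 23328.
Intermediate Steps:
p = 1/75549 (p = 4/(-8 + 302204) = 4/302196 = 4*(1/302196) = 1/75549 ≈ 1.3236e-5)
a(L, m) = 0
I = -16 (I = 4*(-4) = -16)
T(z) = (-16 + z)² (T(z) = (z - 16)² = (-16 + z)²)
r(J) = J*(18 + J) (r(J) = (18 + J)*(0 + J) = (18 + J)*J = J*(18 + J))
r(T(w(2, 4))) - p = (-16 + 4)²*(18 + (-16 + 4)²) - 1*1/75549 = (-12)²*(18 + (-12)²) - 1/75549 = 144*(18 + 144) - 1/75549 = 144*162 - 1/75549 = 23328 - 1/75549 = 1762407071/75549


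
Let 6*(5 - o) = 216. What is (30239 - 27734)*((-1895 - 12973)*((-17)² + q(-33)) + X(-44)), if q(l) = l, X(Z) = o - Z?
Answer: -9534518475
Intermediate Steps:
o = -31 (o = 5 - ⅙*216 = 5 - 36 = -31)
X(Z) = -31 - Z
(30239 - 27734)*((-1895 - 12973)*((-17)² + q(-33)) + X(-44)) = (30239 - 27734)*((-1895 - 12973)*((-17)² - 33) + (-31 - 1*(-44))) = 2505*(-14868*(289 - 33) + (-31 + 44)) = 2505*(-14868*256 + 13) = 2505*(-3806208 + 13) = 2505*(-3806195) = -9534518475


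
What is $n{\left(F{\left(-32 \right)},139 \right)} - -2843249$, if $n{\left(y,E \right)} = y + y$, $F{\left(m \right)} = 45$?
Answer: $2843339$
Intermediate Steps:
$n{\left(y,E \right)} = 2 y$
$n{\left(F{\left(-32 \right)},139 \right)} - -2843249 = 2 \cdot 45 - -2843249 = 90 + 2843249 = 2843339$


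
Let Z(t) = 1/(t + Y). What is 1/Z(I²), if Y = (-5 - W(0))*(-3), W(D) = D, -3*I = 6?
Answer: 19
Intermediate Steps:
I = -2 (I = -⅓*6 = -2)
Y = 15 (Y = (-5 - 1*0)*(-3) = (-5 + 0)*(-3) = -5*(-3) = 15)
Z(t) = 1/(15 + t) (Z(t) = 1/(t + 15) = 1/(15 + t))
1/Z(I²) = 1/(1/(15 + (-2)²)) = 1/(1/(15 + 4)) = 1/(1/19) = 19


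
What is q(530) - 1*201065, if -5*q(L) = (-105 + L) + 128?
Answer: -1005878/5 ≈ -2.0118e+5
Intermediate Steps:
q(L) = -23/5 - L/5 (q(L) = -((-105 + L) + 128)/5 = -(23 + L)/5 = -23/5 - L/5)
q(530) - 1*201065 = (-23/5 - ⅕*530) - 1*201065 = (-23/5 - 106) - 201065 = -553/5 - 201065 = -1005878/5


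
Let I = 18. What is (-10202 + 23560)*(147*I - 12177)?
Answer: -127315098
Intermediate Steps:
(-10202 + 23560)*(147*I - 12177) = (-10202 + 23560)*(147*18 - 12177) = 13358*(2646 - 12177) = 13358*(-9531) = -127315098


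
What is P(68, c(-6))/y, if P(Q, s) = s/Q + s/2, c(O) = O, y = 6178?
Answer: -105/210052 ≈ -0.00049988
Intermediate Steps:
P(Q, s) = s/2 + s/Q (P(Q, s) = s/Q + s*(½) = s/Q + s/2 = s/2 + s/Q)
P(68, c(-6))/y = ((½)*(-6) - 6/68)/6178 = (-3 - 6*1/68)*(1/6178) = (-3 - 3/34)*(1/6178) = -105/34*1/6178 = -105/210052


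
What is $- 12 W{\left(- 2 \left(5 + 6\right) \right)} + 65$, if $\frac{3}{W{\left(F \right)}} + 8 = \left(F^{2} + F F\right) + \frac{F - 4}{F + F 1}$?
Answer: $\frac{1372853}{21133} \approx 64.963$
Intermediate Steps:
$W{\left(F \right)} = \frac{3}{-8 + 2 F^{2} + \frac{-4 + F}{2 F}}$ ($W{\left(F \right)} = \frac{3}{-8 + \left(\left(F^{2} + F F\right) + \frac{F - 4}{F + F 1}\right)} = \frac{3}{-8 + \left(\left(F^{2} + F^{2}\right) + \frac{-4 + F}{F + F}\right)} = \frac{3}{-8 + \left(2 F^{2} + \frac{-4 + F}{2 F}\right)} = \frac{3}{-8 + 2 F^{2} + \frac{-4 + F}{2 F}}$)
$- 12 W{\left(- 2 \left(5 + 6\right) \right)} + 65 = - 12 \frac{6 \left(- 2 \left(5 + 6\right)\right)}{-4 - 15 \left(- 2 \left(5 + 6\right)\right) + 4 \left(- 2 \left(5 + 6\right)\right)^{3}} + 65 = - 12 \frac{6 \left(\left(-2\right) 11\right)}{-4 - 15 \left(\left(-2\right) 11\right) + 4 \left(\left(-2\right) 11\right)^{3}} + 65 = - 12 \cdot 6 \left(-22\right) \frac{1}{-4 - -330 + 4 \left(-22\right)^{3}} + 65 = - 12 \cdot 6 \left(-22\right) \frac{1}{-4 + 330 + 4 \left(-10648\right)} + 65 = - 12 \cdot 6 \left(-22\right) \frac{1}{-4 + 330 - 42592} + 65 = - 12 \cdot 6 \left(-22\right) \frac{1}{-42266} + 65 = - 12 \cdot 6 \left(-22\right) \left(- \frac{1}{42266}\right) + 65 = \left(-12\right) \frac{66}{21133} + 65 = - \frac{792}{21133} + 65 = \frac{1372853}{21133}$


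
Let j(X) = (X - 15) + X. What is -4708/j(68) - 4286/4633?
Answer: -2030070/50963 ≈ -39.834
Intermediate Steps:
j(X) = -15 + 2*X (j(X) = (-15 + X) + X = -15 + 2*X)
-4708/j(68) - 4286/4633 = -4708/(-15 + 2*68) - 4286/4633 = -4708/(-15 + 136) - 4286*1/4633 = -4708/121 - 4286/4633 = -4708*1/121 - 4286/4633 = -428/11 - 4286/4633 = -2030070/50963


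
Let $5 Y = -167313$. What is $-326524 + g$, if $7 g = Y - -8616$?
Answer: $- \frac{11552573}{35} \approx -3.3007 \cdot 10^{5}$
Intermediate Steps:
$Y = - \frac{167313}{5}$ ($Y = \frac{1}{5} \left(-167313\right) = - \frac{167313}{5} \approx -33463.0$)
$g = - \frac{124233}{35}$ ($g = \frac{- \frac{167313}{5} - -8616}{7} = \frac{- \frac{167313}{5} + 8616}{7} = \frac{1}{7} \left(- \frac{124233}{5}\right) = - \frac{124233}{35} \approx -3549.5$)
$-326524 + g = -326524 - \frac{124233}{35} = - \frac{11552573}{35}$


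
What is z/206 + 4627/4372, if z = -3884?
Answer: -8013843/450316 ≈ -17.796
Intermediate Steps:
z/206 + 4627/4372 = -3884/206 + 4627/4372 = -3884*1/206 + 4627*(1/4372) = -1942/103 + 4627/4372 = -8013843/450316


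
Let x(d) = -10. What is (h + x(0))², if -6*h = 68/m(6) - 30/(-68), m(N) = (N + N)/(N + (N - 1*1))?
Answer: 156825529/374544 ≈ 418.71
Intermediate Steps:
m(N) = 2*N/(-1 + 2*N) (m(N) = (2*N)/(N + (N - 1)) = (2*N)/(N + (-1 + N)) = (2*N)/(-1 + 2*N) = 2*N/(-1 + 2*N))
h = -6403/612 (h = -(68/((2*6/(-1 + 2*6))) - 30/(-68))/6 = -(68/((2*6/(-1 + 12))) - 30*(-1/68))/6 = -(68/((2*6/11)) + 15/34)/6 = -(68/((2*6*(1/11))) + 15/34)/6 = -(68/(12/11) + 15/34)/6 = -(68*(11/12) + 15/34)/6 = -(187/3 + 15/34)/6 = -⅙*6403/102 = -6403/612 ≈ -10.462)
(h + x(0))² = (-6403/612 - 10)² = (-12523/612)² = 156825529/374544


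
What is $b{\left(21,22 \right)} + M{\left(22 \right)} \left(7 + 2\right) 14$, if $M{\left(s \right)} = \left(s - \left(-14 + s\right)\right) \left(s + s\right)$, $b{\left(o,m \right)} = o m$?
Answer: $78078$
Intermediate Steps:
$b{\left(o,m \right)} = m o$
$M{\left(s \right)} = 28 s$ ($M{\left(s \right)} = 14 \cdot 2 s = 28 s$)
$b{\left(21,22 \right)} + M{\left(22 \right)} \left(7 + 2\right) 14 = 22 \cdot 21 + 28 \cdot 22 \left(7 + 2\right) 14 = 462 + 616 \cdot 9 \cdot 14 = 462 + 616 \cdot 126 = 462 + 77616 = 78078$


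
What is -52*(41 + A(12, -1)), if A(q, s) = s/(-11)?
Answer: -23504/11 ≈ -2136.7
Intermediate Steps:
A(q, s) = -s/11 (A(q, s) = s*(-1/11) = -s/11)
-52*(41 + A(12, -1)) = -52*(41 - 1/11*(-1)) = -52*(41 + 1/11) = -52*452/11 = -23504/11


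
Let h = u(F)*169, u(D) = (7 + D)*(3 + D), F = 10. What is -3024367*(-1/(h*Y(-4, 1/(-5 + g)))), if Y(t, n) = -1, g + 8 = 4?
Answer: -3024367/37349 ≈ -80.976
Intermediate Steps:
g = -4 (g = -8 + 4 = -4)
u(D) = (3 + D)*(7 + D)
h = 37349 (h = (21 + 10**2 + 10*10)*169 = (21 + 100 + 100)*169 = 221*169 = 37349)
-3024367*(-1/(h*Y(-4, 1/(-5 + g)))) = -3024367/((-(-1)*37349)) = -3024367/((-1*(-37349))) = -3024367/37349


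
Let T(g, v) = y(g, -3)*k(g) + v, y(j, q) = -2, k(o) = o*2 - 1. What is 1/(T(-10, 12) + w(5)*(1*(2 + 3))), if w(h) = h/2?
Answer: 2/133 ≈ 0.015038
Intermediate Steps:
k(o) = -1 + 2*o (k(o) = 2*o - 1 = -1 + 2*o)
w(h) = h/2 (w(h) = h*(½) = h/2)
T(g, v) = 2 + v - 4*g (T(g, v) = -2*(-1 + 2*g) + v = (2 - 4*g) + v = 2 + v - 4*g)
1/(T(-10, 12) + w(5)*(1*(2 + 3))) = 1/((2 + 12 - 4*(-10)) + ((½)*5)*(1*(2 + 3))) = 1/((2 + 12 + 40) + 5*(1*5)/2) = 1/(54 + (5/2)*5) = 1/(54 + 25/2) = 1/(133/2) = 2/133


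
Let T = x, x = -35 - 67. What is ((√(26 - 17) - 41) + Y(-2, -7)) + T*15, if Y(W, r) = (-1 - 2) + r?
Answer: -1578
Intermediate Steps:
x = -102
Y(W, r) = -3 + r
T = -102
((√(26 - 17) - 41) + Y(-2, -7)) + T*15 = ((√(26 - 17) - 41) + (-3 - 7)) - 102*15 = ((√9 - 41) - 10) - 1530 = ((3 - 41) - 10) - 1530 = (-38 - 10) - 1530 = -48 - 1530 = -1578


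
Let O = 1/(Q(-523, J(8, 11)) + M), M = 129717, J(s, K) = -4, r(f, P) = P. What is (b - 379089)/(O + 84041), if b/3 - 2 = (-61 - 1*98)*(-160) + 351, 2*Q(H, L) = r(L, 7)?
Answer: -78275944110/21803681083 ≈ -3.5900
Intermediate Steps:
Q(H, L) = 7/2 (Q(H, L) = (½)*7 = 7/2)
b = 77379 (b = 6 + 3*((-61 - 1*98)*(-160) + 351) = 6 + 3*((-61 - 98)*(-160) + 351) = 6 + 3*(-159*(-160) + 351) = 6 + 3*(25440 + 351) = 6 + 3*25791 = 6 + 77373 = 77379)
O = 2/259441 (O = 1/(7/2 + 129717) = 1/(259441/2) = 2/259441 ≈ 7.7089e-6)
(b - 379089)/(O + 84041) = (77379 - 379089)/(2/259441 + 84041) = -301710/21803681083/259441 = -301710*259441/21803681083 = -78275944110/21803681083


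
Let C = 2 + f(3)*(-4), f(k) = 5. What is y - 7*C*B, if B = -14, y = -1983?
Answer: -3747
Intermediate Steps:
C = -18 (C = 2 + 5*(-4) = 2 - 20 = -18)
y - 7*C*B = -1983 - 7*(-18)*(-14) = -1983 - (-126)*(-14) = -1983 - 1*1764 = -1983 - 1764 = -3747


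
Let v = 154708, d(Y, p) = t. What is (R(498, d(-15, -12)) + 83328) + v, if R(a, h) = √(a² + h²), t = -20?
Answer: 238036 + 2*√62101 ≈ 2.3853e+5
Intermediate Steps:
d(Y, p) = -20
(R(498, d(-15, -12)) + 83328) + v = (√(498² + (-20)²) + 83328) + 154708 = (√(248004 + 400) + 83328) + 154708 = (√248404 + 83328) + 154708 = (2*√62101 + 83328) + 154708 = (83328 + 2*√62101) + 154708 = 238036 + 2*√62101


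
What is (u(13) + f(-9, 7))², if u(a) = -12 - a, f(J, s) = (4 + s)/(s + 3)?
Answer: 57121/100 ≈ 571.21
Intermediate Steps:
f(J, s) = (4 + s)/(3 + s)
(u(13) + f(-9, 7))² = ((-12 - 1*13) + (4 + 7)/(3 + 7))² = ((-12 - 13) + 11/10)² = (-25 + (⅒)*11)² = (-25 + 11/10)² = (-239/10)² = 57121/100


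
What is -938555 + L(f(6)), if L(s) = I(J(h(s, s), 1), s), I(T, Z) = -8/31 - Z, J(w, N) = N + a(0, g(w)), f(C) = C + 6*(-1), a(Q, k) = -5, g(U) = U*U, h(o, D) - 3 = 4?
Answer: -29095213/31 ≈ -9.3856e+5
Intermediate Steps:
h(o, D) = 7 (h(o, D) = 3 + 4 = 7)
g(U) = U²
f(C) = -6 + C (f(C) = C - 6 = -6 + C)
J(w, N) = -5 + N (J(w, N) = N - 5 = -5 + N)
I(T, Z) = -8/31 - Z (I(T, Z) = -8*1/31 - Z = -8/31 - Z)
L(s) = -8/31 - s
-938555 + L(f(6)) = -938555 + (-8/31 - (-6 + 6)) = -938555 + (-8/31 - 1*0) = -938555 + (-8/31 + 0) = -938555 - 8/31 = -29095213/31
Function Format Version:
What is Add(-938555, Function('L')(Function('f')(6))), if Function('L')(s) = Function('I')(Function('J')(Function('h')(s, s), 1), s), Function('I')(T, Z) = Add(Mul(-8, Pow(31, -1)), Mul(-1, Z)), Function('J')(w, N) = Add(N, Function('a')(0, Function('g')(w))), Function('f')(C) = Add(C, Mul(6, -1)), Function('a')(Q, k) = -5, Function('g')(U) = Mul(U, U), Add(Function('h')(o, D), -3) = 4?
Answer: Rational(-29095213, 31) ≈ -9.3856e+5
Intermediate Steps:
Function('h')(o, D) = 7 (Function('h')(o, D) = Add(3, 4) = 7)
Function('g')(U) = Pow(U, 2)
Function('f')(C) = Add(-6, C) (Function('f')(C) = Add(C, -6) = Add(-6, C))
Function('J')(w, N) = Add(-5, N) (Function('J')(w, N) = Add(N, -5) = Add(-5, N))
Function('I')(T, Z) = Add(Rational(-8, 31), Mul(-1, Z)) (Function('I')(T, Z) = Add(Mul(-8, Rational(1, 31)), Mul(-1, Z)) = Add(Rational(-8, 31), Mul(-1, Z)))
Function('L')(s) = Add(Rational(-8, 31), Mul(-1, s))
Add(-938555, Function('L')(Function('f')(6))) = Add(-938555, Add(Rational(-8, 31), Mul(-1, Add(-6, 6)))) = Add(-938555, Add(Rational(-8, 31), Mul(-1, 0))) = Add(-938555, Add(Rational(-8, 31), 0)) = Add(-938555, Rational(-8, 31)) = Rational(-29095213, 31)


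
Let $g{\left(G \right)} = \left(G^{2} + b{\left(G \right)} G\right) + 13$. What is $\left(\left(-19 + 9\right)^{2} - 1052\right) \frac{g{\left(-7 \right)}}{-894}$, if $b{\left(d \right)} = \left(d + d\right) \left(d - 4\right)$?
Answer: $- \frac{483616}{447} \approx -1081.9$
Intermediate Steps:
$b{\left(d \right)} = 2 d \left(-4 + d\right)$
$g{\left(G \right)} = 13 + G^{2} + 2 G^{2} \left(-4 + G\right)$ ($g{\left(G \right)} = \left(G^{2} + 2 G \left(-4 + G\right) G\right) + 13 = \left(G^{2} + 2 G^{2} \left(-4 + G\right)\right) + 13 = 13 + G^{2} + 2 G^{2} \left(-4 + G\right)$)
$\left(\left(-19 + 9\right)^{2} - 1052\right) \frac{g{\left(-7 \right)}}{-894} = \left(\left(-19 + 9\right)^{2} - 1052\right) \frac{13 - 7 \left(-7\right)^{2} + 2 \left(-7\right)^{3}}{-894} = \left(\left(-10\right)^{2} - 1052\right) \left(13 - 343 + 2 \left(-343\right)\right) \left(- \frac{1}{894}\right) = \left(100 - 1052\right) \left(13 - 343 - 686\right) \left(- \frac{1}{894}\right) = - 952 \left(\left(-1016\right) \left(- \frac{1}{894}\right)\right) = \left(-952\right) \frac{508}{447} = - \frac{483616}{447}$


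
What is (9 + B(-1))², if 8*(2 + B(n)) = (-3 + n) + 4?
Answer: 49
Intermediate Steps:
B(n) = -15/8 + n/8 (B(n) = -2 + ((-3 + n) + 4)/8 = -2 + (1 + n)/8 = -2 + (⅛ + n/8) = -15/8 + n/8)
(9 + B(-1))² = (9 + (-15/8 + (⅛)*(-1)))² = (9 + (-15/8 - ⅛))² = (9 - 2)² = 7² = 49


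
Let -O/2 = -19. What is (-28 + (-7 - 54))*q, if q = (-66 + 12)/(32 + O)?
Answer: 2403/35 ≈ 68.657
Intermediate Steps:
O = 38 (O = -2*(-19) = 38)
q = -27/35 (q = (-66 + 12)/(32 + 38) = -54/70 = -54*1/70 = -27/35 ≈ -0.77143)
(-28 + (-7 - 54))*q = (-28 + (-7 - 54))*(-27/35) = (-28 - 61)*(-27/35) = -89*(-27/35) = 2403/35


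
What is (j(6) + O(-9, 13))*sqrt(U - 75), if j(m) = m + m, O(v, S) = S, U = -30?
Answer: 25*I*sqrt(105) ≈ 256.17*I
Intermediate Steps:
j(m) = 2*m
(j(6) + O(-9, 13))*sqrt(U - 75) = (2*6 + 13)*sqrt(-30 - 75) = (12 + 13)*sqrt(-105) = 25*(I*sqrt(105)) = 25*I*sqrt(105)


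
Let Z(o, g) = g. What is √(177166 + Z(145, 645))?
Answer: √177811 ≈ 421.68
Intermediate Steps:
√(177166 + Z(145, 645)) = √(177166 + 645) = √177811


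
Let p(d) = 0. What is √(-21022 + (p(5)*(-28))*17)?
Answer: I*√21022 ≈ 144.99*I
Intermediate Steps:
√(-21022 + (p(5)*(-28))*17) = √(-21022 + (0*(-28))*17) = √(-21022 + 0*17) = √(-21022 + 0) = √(-21022) = I*√21022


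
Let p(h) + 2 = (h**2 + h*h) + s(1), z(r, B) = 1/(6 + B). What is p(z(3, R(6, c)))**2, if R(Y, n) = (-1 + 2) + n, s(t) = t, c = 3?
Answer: 2401/2500 ≈ 0.96040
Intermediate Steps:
R(Y, n) = 1 + n
p(h) = -1 + 2*h**2 (p(h) = -2 + ((h**2 + h*h) + 1) = -2 + ((h**2 + h**2) + 1) = -2 + (2*h**2 + 1) = -2 + (1 + 2*h**2) = -1 + 2*h**2)
p(z(3, R(6, c)))**2 = (-1 + 2*(1/(6 + (1 + 3)))**2)**2 = (-1 + 2*(1/(6 + 4))**2)**2 = (-1 + 2*(1/10)**2)**2 = (-1 + 2*(1/100))**2 = (-1 + 1/50)**2 = (-49/50)**2 = 2401/2500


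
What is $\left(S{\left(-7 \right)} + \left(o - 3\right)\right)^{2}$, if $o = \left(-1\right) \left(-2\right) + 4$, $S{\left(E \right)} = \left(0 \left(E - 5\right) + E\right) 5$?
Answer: $1024$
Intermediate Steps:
$S{\left(E \right)} = 5 E$ ($S{\left(E \right)} = \left(0 \left(-5 + E\right) + E\right) 5 = \left(0 + E\right) 5 = E 5 = 5 E$)
$o = 6$ ($o = 2 + 4 = 6$)
$\left(S{\left(-7 \right)} + \left(o - 3\right)\right)^{2} = \left(5 \left(-7\right) + \left(6 - 3\right)\right)^{2} = \left(-35 + \left(6 - 3\right)\right)^{2} = \left(-35 + 3\right)^{2} = \left(-32\right)^{2} = 1024$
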